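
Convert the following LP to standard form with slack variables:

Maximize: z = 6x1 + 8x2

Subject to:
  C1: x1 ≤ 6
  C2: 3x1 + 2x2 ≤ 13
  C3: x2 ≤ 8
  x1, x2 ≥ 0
max z = 6x1 + 8x2

s.t.
  x1 + s1 = 6
  3x1 + 2x2 + s2 = 13
  x2 + s3 = 8
  x1, x2, s1, s2, s3 ≥ 0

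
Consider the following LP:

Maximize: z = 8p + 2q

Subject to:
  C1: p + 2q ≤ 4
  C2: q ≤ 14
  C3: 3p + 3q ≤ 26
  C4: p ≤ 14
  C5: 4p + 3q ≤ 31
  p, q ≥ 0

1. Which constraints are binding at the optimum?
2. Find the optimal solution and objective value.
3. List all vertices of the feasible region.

1. C1, q ≥ 0
2. p = 4, q = 0, z = 32
3. (0, 0), (4, 0), (0, 2)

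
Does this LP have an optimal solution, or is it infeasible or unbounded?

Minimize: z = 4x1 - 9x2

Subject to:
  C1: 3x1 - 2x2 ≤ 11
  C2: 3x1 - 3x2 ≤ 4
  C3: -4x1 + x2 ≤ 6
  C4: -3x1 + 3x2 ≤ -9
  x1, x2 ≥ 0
C2 requires 3x1 - 3x2 ≤ 4, while C4 (-3x1 + 3x2 ≤ -9) is equivalent to 3x1 - 3x2 ≥ 9. Together they would need 9 ≤ 3x1 - 3x2 ≤ 4, which is impossible since 9 > 4. No point satisfies all constraints.

Infeasible — the constraint set is empty.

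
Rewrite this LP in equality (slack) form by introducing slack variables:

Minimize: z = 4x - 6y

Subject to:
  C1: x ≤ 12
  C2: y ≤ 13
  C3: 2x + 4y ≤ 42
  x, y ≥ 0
min z = 4x - 6y

s.t.
  x + s1 = 12
  y + s2 = 13
  2x + 4y + s3 = 42
  x, y, s1, s2, s3 ≥ 0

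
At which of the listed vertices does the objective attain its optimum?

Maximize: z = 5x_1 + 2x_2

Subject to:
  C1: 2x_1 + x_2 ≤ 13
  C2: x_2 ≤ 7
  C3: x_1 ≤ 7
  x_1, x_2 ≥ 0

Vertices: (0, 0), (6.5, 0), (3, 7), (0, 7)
(6.5, 0) with z = 32.5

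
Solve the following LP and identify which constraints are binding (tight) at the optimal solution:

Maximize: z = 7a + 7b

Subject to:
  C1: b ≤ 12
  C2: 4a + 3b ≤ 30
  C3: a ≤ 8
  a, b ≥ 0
Optimal: a = 0, b = 10
Slack at optimum:
  C1: slack = 2
  C2: slack = 0 (binding)
  C3: slack = 8
  a ≥ 0: a = 0 (binding)
  b ≥ 0: b = 10
Binding constraints: C2, a ≥ 0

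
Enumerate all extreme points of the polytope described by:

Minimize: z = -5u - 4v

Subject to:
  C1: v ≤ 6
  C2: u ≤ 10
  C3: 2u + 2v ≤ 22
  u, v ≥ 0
Each vertex is the intersection of two constraint boundaries that also satisfies all remaining constraints:
  u = 0 and v = 0 → (0, 0)
  u = 10 and v = 0 → (10, 0)
  u = 10 and 2u + 2v = 22 → (10, 1)
  v = 6 and 2u + 2v = 22 → (5, 6)
  v = 6 and u = 0 → (0, 6)

Vertices: (0, 0), (10, 0), (10, 1), (5, 6), (0, 6)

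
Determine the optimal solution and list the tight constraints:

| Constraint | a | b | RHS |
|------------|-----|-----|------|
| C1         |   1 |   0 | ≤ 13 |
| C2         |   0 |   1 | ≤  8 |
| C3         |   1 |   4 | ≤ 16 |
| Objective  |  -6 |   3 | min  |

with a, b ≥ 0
Optimal: a = 13, b = 0
Binding: C1, b ≥ 0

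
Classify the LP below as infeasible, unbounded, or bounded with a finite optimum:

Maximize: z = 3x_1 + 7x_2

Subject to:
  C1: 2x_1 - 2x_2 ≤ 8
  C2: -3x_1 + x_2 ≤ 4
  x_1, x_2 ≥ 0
Feasible point: (0, 0) satisfies every constraint, so the LP is feasible.
Direction d = (1, 1): for each constraint row a, a·d ≤ 0 —
  (2)(1) + (-2)(1) = 0 ≤ 0
  (-3)(1) + (1)(1) = -2 ≤ 0
and d ≥ 0, so (0, 0) + t·d stays feasible for every t ≥ 0. Along this ray z = 3x_1 + 7x_2 changes by 10 per unit t, so z → +∞.

Unbounded — the objective can increase without bound over the feasible region.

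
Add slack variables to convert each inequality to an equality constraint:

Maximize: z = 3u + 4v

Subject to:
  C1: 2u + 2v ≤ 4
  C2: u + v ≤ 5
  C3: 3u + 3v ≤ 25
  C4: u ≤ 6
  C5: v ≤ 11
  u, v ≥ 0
max z = 3u + 4v

s.t.
  2u + 2v + s1 = 4
  u + v + s2 = 5
  3u + 3v + s3 = 25
  u + s4 = 6
  v + s5 = 11
  u, v, s1, s2, s3, s4, s5 ≥ 0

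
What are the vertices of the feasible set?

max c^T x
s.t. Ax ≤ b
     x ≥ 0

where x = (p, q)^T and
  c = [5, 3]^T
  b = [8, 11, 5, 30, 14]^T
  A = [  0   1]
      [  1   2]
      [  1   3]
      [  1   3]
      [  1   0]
Each vertex is the intersection of two constraint boundaries that also satisfies all remaining constraints:
  p = 0 and q = 0 → (0, 0)
  p + 3q = 5 and q = 0 → (5, 0)
  p + 3q = 5 and p = 0 → (0, 1.667)

Vertices: (0, 0), (5, 0), (0, 1.667)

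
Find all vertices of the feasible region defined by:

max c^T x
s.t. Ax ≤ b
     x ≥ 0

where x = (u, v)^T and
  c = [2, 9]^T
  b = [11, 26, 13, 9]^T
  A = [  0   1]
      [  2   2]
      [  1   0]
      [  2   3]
Each vertex is the intersection of two constraint boundaries that also satisfies all remaining constraints:
  u = 0 and v = 0 → (0, 0)
  2u + 3v = 9 and v = 0 → (4.5, 0)
  2u + 3v = 9 and u = 0 → (0, 3)

Vertices: (0, 0), (4.5, 0), (0, 3)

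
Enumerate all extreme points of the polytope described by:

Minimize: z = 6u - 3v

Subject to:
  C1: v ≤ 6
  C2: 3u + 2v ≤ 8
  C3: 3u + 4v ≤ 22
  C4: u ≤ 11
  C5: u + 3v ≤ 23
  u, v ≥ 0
Each vertex is the intersection of two constraint boundaries that also satisfies all remaining constraints:
  u = 0 and v = 0 → (0, 0)
  3u + 2v = 8 and v = 0 → (2.667, 0)
  3u + 2v = 8 and u = 0 → (0, 4)

Vertices: (0, 0), (2.667, 0), (0, 4)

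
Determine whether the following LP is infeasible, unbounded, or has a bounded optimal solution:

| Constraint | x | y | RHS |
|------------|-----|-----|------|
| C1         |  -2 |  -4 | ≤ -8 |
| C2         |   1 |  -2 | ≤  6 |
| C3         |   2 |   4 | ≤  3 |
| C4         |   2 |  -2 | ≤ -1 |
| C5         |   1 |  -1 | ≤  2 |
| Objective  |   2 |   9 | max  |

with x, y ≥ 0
C3 requires 2x + 4y ≤ 3, while C1 (-2x - 4y ≤ -8) is equivalent to 2x + 4y ≥ 8. Together they would need 8 ≤ 2x + 4y ≤ 3, which is impossible since 8 > 3. No point satisfies all constraints.

Infeasible: no point satisfies all constraints simultaneously.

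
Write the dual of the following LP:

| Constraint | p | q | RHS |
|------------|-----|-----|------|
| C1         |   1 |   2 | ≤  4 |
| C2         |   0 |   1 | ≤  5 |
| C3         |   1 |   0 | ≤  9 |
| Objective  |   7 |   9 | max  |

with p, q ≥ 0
Minimize: z = 4y1 + 5y2 + 9y3

Subject to:
  C1: -y1 - y3 ≤ -7
  C2: -2y1 - y2 ≤ -9
  y1, y2, y3 ≥ 0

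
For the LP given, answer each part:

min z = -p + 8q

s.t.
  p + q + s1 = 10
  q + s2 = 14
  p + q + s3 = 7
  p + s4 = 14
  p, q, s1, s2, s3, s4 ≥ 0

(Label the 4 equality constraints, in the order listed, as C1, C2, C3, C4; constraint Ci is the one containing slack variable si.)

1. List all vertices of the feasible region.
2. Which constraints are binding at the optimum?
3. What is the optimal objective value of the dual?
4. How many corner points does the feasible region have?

1. (0, 0), (7, 0), (0, 7)
2. C3, q ≥ 0
3. -7 (by strong duality, equal to the primal optimum)
4. 3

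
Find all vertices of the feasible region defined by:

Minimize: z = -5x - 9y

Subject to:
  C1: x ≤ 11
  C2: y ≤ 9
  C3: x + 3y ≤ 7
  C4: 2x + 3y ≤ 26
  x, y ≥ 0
Each vertex is the intersection of two constraint boundaries that also satisfies all remaining constraints:
  x = 0 and y = 0 → (0, 0)
  x + 3y = 7 and y = 0 → (7, 0)
  x + 3y = 7 and x = 0 → (0, 2.333)

Vertices: (0, 0), (7, 0), (0, 2.333)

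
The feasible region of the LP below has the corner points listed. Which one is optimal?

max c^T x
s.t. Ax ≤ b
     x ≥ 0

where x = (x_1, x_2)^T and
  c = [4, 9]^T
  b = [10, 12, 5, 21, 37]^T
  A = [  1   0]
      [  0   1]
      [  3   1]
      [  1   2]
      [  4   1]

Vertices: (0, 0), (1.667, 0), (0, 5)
Evaluating z = 4x_1 + 9x_2 at each vertex:
  (0, 0): z = 0
  (1.667, 0): z = 6.667
  (0, 5): z = 45

The largest value is z = 45, attained at (0, 5).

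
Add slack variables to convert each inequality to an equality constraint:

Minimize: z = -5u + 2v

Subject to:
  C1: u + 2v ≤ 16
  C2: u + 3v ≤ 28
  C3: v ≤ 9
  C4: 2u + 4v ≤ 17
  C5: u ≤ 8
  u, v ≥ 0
min z = -5u + 2v

s.t.
  u + 2v + s1 = 16
  u + 3v + s2 = 28
  v + s3 = 9
  2u + 4v + s4 = 17
  u + s5 = 8
  u, v, s1, s2, s3, s4, s5 ≥ 0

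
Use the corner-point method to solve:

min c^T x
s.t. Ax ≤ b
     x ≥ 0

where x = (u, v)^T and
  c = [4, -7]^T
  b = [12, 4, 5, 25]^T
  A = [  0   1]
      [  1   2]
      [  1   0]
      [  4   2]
u = 0, v = 2, z = -14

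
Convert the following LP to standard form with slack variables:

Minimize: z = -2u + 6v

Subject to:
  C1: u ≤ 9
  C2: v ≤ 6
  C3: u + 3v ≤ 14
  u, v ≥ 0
min z = -2u + 6v

s.t.
  u + s1 = 9
  v + s2 = 6
  u + 3v + s3 = 14
  u, v, s1, s2, s3 ≥ 0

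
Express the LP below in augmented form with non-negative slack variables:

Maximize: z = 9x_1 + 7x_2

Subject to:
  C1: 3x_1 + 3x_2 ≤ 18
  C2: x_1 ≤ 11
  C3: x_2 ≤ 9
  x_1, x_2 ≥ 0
max z = 9x_1 + 7x_2

s.t.
  3x_1 + 3x_2 + s1 = 18
  x_1 + s2 = 11
  x_2 + s3 = 9
  x_1, x_2, s1, s2, s3 ≥ 0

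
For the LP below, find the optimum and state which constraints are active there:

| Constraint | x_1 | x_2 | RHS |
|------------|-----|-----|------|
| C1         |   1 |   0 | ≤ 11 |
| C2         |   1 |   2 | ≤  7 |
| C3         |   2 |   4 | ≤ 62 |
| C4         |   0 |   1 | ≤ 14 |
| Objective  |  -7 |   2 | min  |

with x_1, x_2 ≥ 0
Optimal: x_1 = 7, x_2 = 0
Slack at optimum:
  C1: slack = 4
  C2: slack = 0 (binding)
  C3: slack = 48
  C4: slack = 14
  x_1 ≥ 0: x_1 = 7
  x_2 ≥ 0: x_2 = 0 (binding)
Binding constraints: C2, x_2 ≥ 0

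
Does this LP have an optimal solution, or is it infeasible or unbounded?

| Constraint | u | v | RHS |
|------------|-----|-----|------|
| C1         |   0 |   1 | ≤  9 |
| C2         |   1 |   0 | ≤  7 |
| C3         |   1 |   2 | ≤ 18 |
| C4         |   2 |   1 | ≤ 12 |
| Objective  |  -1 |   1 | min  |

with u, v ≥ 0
The point (6, 0) satisfies every constraint, so the LP is feasible; the constraints give u ≤ 7 and v ≤ 9, which with u, v ≥ 0 keep the feasible region inside a bounded box. A feasible, bounded LP attains a finite optimum at a vertex.

Feasible with finite optimum z* = -6 at (6, 0).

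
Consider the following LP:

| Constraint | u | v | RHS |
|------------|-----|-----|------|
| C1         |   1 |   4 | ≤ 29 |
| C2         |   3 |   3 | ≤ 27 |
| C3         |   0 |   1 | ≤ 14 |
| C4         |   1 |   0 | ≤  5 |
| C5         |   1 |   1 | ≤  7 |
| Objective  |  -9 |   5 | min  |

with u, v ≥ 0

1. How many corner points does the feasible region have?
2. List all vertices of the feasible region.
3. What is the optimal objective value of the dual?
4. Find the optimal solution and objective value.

1. 4
2. (0, 0), (5, 0), (5, 2), (0, 7)
3. -45 (by strong duality, equal to the primal optimum)
4. u = 5, v = 0, z = -45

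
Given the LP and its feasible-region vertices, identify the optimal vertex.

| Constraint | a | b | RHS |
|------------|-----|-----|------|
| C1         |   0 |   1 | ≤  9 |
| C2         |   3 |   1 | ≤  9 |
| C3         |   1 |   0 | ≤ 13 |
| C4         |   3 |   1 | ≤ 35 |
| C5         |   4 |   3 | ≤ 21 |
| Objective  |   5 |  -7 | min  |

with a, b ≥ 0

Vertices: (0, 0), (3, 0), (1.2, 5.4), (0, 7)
Evaluating z = 5a - 7b at each vertex:
  (0, 0): z = 0
  (3, 0): z = 15
  (1.2, 5.4): z = -31.8
  (0, 7): z = -49

The smallest value is z = -49, attained at (0, 7).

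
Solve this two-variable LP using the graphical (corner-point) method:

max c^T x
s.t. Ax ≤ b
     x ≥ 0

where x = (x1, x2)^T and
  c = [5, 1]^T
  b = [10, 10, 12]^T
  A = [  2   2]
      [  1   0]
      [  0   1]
Each vertex is the intersection of two constraint boundaries that also satisfies all remaining constraints:
  x1 = 0 and x2 = 0 → (0, 0)
  2x1 + 2x2 = 10 and x2 = 0 → (5, 0)
  2x1 + 2x2 = 10 and x1 = 0 → (0, 5)

Evaluating z = 5x1 + x2 at each vertex:
  (0, 0): z = 0
  (5, 0): z = 25
  (0, 5): z = 5

The maximum is at (5, 0) with z = 25.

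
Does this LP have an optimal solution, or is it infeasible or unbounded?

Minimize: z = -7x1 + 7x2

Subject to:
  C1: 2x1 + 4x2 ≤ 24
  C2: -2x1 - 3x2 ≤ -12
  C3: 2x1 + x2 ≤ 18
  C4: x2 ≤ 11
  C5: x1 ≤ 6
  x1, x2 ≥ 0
The point (6, 0) satisfies every constraint, so the LP is feasible; the constraints give x1 ≤ 6 and x2 ≤ 11, which with x1, x2 ≥ 0 keep the feasible region inside a bounded box. A feasible, bounded LP attains a finite optimum at a vertex.

The LP has an optimal solution: (6, 0) with z = -42.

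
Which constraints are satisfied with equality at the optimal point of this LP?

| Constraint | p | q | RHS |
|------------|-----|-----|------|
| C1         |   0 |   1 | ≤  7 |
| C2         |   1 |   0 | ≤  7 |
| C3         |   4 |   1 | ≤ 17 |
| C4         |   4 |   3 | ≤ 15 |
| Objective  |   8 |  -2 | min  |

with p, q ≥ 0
Optimal: p = 0, q = 5
Slack at optimum:
  C1: slack = 2
  C2: slack = 7
  C3: slack = 12
  C4: slack = 0 (binding)
  p ≥ 0: p = 0 (binding)
  q ≥ 0: q = 5
Binding constraints: C4, p ≥ 0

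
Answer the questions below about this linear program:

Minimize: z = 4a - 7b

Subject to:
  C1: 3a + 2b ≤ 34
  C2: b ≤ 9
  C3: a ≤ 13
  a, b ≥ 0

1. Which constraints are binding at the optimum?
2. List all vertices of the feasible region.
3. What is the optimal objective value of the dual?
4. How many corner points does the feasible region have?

1. C2, a ≥ 0
2. (0, 0), (11.33, 0), (5.333, 9), (0, 9)
3. -63 (by strong duality, equal to the primal optimum)
4. 4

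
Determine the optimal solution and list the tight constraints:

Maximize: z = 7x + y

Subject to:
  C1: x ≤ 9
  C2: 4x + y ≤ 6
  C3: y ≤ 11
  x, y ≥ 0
Optimal: x = 1.5, y = 0
Slack at optimum:
  C1: slack = 7.5
  C2: slack = 0 (binding)
  C3: slack = 11
  x ≥ 0: x = 1.5
  y ≥ 0: y = 0 (binding)
Binding constraints: C2, y ≥ 0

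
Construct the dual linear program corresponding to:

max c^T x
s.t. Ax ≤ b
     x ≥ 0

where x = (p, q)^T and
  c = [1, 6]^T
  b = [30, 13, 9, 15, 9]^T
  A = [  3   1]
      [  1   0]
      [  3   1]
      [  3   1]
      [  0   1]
Minimize: z = 30y1 + 13y2 + 9y3 + 15y4 + 9y5

Subject to:
  C1: -3y1 - y2 - 3y3 - 3y4 ≤ -1
  C2: -y1 - y3 - y4 - y5 ≤ -6
  y1, y2, y3, y4, y5 ≥ 0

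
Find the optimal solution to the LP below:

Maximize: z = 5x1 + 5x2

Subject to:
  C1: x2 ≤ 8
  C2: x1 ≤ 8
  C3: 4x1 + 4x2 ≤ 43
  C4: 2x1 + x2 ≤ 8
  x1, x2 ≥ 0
Each vertex is the intersection of two constraint boundaries that also satisfies all remaining constraints:
  x1 = 0 and x2 = 0 → (0, 0)
  2x1 + x2 = 8 and x2 = 0 → (4, 0)
  x2 = 8 and 2x1 + x2 = 8 → (0, 8)

Evaluating z = 5x1 + 5x2 at each vertex:
  (0, 0): z = 0
  (4, 0): z = 20
  (0, 8): z = 40

The maximum is at (0, 8) with z = 40.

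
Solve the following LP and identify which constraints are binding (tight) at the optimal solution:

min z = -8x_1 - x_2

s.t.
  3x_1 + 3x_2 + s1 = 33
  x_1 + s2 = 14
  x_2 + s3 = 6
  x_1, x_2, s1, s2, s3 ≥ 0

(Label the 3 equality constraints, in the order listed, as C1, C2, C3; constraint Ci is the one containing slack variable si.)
Optimal: x_1 = 11, x_2 = 0
Slack at optimum:
  C1: slack = 0 (binding)
  C2: slack = 3
  C3: slack = 6
  x_1 ≥ 0: x_1 = 11
  x_2 ≥ 0: x_2 = 0 (binding)
Binding constraints: C1, x_2 ≥ 0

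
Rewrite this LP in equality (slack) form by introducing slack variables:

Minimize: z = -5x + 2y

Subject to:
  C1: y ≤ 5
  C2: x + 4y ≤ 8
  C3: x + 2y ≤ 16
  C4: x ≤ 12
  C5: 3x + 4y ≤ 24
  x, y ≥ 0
min z = -5x + 2y

s.t.
  y + s1 = 5
  x + 4y + s2 = 8
  x + 2y + s3 = 16
  x + s4 = 12
  3x + 4y + s5 = 24
  x, y, s1, s2, s3, s4, s5 ≥ 0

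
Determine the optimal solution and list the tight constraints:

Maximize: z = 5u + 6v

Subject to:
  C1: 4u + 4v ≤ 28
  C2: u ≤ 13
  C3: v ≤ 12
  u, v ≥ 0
Optimal: u = 0, v = 7
Slack at optimum:
  C1: slack = 0 (binding)
  C2: slack = 13
  C3: slack = 5
  u ≥ 0: u = 0 (binding)
  v ≥ 0: v = 7
Binding constraints: C1, u ≥ 0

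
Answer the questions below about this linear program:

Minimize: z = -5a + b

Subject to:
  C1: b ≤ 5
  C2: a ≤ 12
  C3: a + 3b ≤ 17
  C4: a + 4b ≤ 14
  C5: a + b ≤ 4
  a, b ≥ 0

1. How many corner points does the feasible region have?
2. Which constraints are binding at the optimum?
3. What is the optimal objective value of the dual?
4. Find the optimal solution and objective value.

1. 4
2. C5, b ≥ 0
3. -20 (by strong duality, equal to the primal optimum)
4. a = 4, b = 0, z = -20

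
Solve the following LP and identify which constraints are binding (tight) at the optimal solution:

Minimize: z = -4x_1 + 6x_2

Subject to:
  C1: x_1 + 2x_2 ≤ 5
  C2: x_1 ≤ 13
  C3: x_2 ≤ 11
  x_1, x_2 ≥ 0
Optimal: x_1 = 5, x_2 = 0
Slack at optimum:
  C1: slack = 0 (binding)
  C2: slack = 8
  C3: slack = 11
  x_1 ≥ 0: x_1 = 5
  x_2 ≥ 0: x_2 = 0 (binding)
Binding constraints: C1, x_2 ≥ 0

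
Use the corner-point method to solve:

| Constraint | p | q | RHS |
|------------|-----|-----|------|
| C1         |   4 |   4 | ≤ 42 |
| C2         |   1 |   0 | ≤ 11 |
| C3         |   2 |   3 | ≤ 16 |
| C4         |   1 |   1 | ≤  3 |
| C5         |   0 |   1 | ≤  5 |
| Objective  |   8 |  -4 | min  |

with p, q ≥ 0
p = 0, q = 3, z = -12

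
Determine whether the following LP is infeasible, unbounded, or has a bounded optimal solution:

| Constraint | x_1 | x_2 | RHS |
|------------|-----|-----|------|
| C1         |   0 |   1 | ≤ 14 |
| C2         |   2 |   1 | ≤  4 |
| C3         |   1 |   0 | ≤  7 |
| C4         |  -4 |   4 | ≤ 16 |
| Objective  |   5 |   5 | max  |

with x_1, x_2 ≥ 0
The point (0, 4) satisfies every constraint, so the LP is feasible; the constraints give x_1 ≤ 7 and x_2 ≤ 14, which with x_1, x_2 ≥ 0 keep the feasible region inside a bounded box. A feasible, bounded LP attains a finite optimum at a vertex.

Feasible with finite optimum z* = 20 at (0, 4).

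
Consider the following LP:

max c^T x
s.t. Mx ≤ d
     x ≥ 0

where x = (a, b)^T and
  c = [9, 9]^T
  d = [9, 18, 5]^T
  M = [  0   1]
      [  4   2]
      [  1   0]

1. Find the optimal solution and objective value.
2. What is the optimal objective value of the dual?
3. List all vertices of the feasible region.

1. a = 0, b = 9, z = 81
2. 81 (by strong duality, equal to the primal optimum)
3. (0, 0), (4.5, 0), (0, 9)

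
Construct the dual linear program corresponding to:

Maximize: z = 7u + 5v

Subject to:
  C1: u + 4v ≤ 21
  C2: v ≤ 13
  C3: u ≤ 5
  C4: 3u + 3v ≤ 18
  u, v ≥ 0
Minimize: z = 21y1 + 13y2 + 5y3 + 18y4

Subject to:
  C1: -y1 - y3 - 3y4 ≤ -7
  C2: -4y1 - y2 - 3y4 ≤ -5
  y1, y2, y3, y4 ≥ 0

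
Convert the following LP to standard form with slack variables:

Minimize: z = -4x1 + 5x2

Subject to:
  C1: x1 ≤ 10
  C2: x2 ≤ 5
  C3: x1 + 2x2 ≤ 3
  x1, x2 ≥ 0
min z = -4x1 + 5x2

s.t.
  x1 + s1 = 10
  x2 + s2 = 5
  x1 + 2x2 + s3 = 3
  x1, x2, s1, s2, s3 ≥ 0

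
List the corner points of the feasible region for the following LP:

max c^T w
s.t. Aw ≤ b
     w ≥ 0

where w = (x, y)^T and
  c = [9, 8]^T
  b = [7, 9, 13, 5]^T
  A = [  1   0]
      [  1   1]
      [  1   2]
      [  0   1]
Each vertex is the intersection of two constraint boundaries that also satisfies all remaining constraints:
  x = 0 and y = 0 → (0, 0)
  x = 7 and y = 0 → (7, 0)
  x = 7 and x + y = 9 → (7, 2)
  x + y = 9 and x + 2y = 13 → (5, 4)
  x + 2y = 13 and y = 5 → (3, 5)
  y = 5 and x = 0 → (0, 5)

Vertices: (0, 0), (7, 0), (7, 2), (5, 4), (3, 5), (0, 5)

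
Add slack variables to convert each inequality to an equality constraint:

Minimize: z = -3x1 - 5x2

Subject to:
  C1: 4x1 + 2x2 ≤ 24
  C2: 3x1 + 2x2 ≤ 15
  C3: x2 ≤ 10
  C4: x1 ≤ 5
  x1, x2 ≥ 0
min z = -3x1 - 5x2

s.t.
  4x1 + 2x2 + s1 = 24
  3x1 + 2x2 + s2 = 15
  x2 + s3 = 10
  x1 + s4 = 5
  x1, x2, s1, s2, s3, s4 ≥ 0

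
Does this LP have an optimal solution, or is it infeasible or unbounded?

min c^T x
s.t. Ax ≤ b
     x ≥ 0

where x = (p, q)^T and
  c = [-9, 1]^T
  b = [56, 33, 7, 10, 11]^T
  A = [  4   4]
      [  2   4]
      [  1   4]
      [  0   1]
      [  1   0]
The point (7, 0) satisfies every constraint, so the LP is feasible; the constraints give p ≤ 11 and q ≤ 10, which with p, q ≥ 0 keep the feasible region inside a bounded box. A feasible, bounded LP attains a finite optimum at a vertex.

Evaluating z = -9p + q at each vertex:
  (0, 0): z = 0
  (7, 0): z = -63
  (0, 1.75): z = 1.75

Feasible with finite optimum z* = -63 at (7, 0).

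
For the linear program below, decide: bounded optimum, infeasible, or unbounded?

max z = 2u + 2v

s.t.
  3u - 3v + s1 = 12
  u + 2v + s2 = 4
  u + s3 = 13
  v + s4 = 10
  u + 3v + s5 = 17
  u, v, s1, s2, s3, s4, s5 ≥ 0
The point (4, 0) satisfies every constraint, so the LP is feasible; the constraints give u ≤ 13 and v ≤ 10, which with u, v ≥ 0 keep the feasible region inside a bounded box. A feasible, bounded LP attains a finite optimum at a vertex.

Evaluating z = 2u + 2v at each vertex:
  (0, 0): z = 0
  (4, 0): z = 8
  (0, 2): z = 4

Bounded optimum: z* = 8 at (4, 0).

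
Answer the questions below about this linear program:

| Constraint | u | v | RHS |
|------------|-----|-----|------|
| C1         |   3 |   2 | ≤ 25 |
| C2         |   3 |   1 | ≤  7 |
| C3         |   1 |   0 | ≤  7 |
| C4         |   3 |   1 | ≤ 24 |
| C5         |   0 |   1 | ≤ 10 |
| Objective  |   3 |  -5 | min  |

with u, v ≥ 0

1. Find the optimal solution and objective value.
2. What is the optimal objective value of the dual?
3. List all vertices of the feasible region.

1. u = 0, v = 7, z = -35
2. -35 (by strong duality, equal to the primal optimum)
3. (0, 0), (2.333, 0), (0, 7)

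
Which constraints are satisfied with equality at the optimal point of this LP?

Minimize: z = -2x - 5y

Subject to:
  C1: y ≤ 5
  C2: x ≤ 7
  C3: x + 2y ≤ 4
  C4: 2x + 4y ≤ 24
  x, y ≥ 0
Optimal: x = 0, y = 2
Binding: C3, x ≥ 0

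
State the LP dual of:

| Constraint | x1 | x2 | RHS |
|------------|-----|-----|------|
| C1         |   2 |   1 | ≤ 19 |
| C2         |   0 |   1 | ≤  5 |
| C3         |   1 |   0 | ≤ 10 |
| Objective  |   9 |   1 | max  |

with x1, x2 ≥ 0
Minimize: z = 19y1 + 5y2 + 10y3

Subject to:
  C1: -2y1 - y3 ≤ -9
  C2: -y1 - y2 ≤ -1
  y1, y2, y3 ≥ 0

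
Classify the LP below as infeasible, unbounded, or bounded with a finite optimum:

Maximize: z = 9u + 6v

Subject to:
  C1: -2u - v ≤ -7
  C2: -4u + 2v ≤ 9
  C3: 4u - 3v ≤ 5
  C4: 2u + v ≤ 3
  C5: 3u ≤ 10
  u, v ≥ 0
C4 requires 2u + v ≤ 3, while C1 (-2u - v ≤ -7) is equivalent to 2u + v ≥ 7. Together they would need 7 ≤ 2u + v ≤ 3, which is impossible since 7 > 3. No point satisfies all constraints.

Infeasible: no point satisfies all constraints simultaneously.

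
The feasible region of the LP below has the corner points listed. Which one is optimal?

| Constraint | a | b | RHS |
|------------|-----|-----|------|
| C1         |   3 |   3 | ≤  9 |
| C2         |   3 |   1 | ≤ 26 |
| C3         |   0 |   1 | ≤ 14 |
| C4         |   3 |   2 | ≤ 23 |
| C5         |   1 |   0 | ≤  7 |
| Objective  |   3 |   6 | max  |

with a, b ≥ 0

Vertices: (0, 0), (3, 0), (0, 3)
Evaluating z = 3a + 6b at each vertex:
  (0, 0): z = 0
  (3, 0): z = 9
  (0, 3): z = 18

The largest value is z = 18, attained at (0, 3).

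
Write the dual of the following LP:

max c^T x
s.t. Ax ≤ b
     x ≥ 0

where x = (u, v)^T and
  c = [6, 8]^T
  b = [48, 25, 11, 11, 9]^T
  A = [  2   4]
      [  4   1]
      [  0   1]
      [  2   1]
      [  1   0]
Minimize: z = 48y1 + 25y2 + 11y3 + 11y4 + 9y5

Subject to:
  C1: -2y1 - 4y2 - 2y4 - y5 ≤ -6
  C2: -4y1 - y2 - y3 - y4 ≤ -8
  y1, y2, y3, y4, y5 ≥ 0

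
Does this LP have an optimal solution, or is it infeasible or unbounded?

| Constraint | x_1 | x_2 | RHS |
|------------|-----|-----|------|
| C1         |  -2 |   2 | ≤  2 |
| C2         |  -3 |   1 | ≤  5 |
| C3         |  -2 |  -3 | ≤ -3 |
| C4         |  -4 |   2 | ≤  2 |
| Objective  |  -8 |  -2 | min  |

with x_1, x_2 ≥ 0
Feasible point: (0, 1) satisfies every constraint, so the LP is feasible.
Direction d = (1, 0): for each constraint row a, a·d ≤ 0 —
  (-2)(1) + (2)(0) = -2 ≤ 0
  (-3)(1) + (1)(0) = -3 ≤ 0
  (-2)(1) + (-3)(0) = -2 ≤ 0
  (-4)(1) + (2)(0) = -4 ≤ 0
and d ≥ 0, so (0, 1) + t·d stays feasible for every t ≥ 0. Along this ray z = -8x_1 - 2x_2 changes by -8 per unit t, so z → −∞.

Unbounded — the objective can decrease without bound over the feasible region.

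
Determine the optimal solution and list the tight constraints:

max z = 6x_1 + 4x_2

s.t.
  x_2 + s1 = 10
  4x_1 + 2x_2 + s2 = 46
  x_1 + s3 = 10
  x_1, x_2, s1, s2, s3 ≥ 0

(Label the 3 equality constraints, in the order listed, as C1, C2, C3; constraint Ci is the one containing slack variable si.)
Optimal: x_1 = 6.5, x_2 = 10
Binding: C1, C2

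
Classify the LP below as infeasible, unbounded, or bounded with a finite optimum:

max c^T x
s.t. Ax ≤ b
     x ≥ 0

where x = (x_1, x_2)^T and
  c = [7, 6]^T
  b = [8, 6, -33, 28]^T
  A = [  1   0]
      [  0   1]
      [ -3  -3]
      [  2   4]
The point (8, 3) satisfies every constraint, so the LP is feasible; the constraints give x_1 ≤ 8 and x_2 ≤ 6, which with x_1, x_2 ≥ 0 keep the feasible region inside a bounded box. A feasible, bounded LP attains a finite optimum at a vertex.

Feasible with finite optimum z* = 74 at (8, 3).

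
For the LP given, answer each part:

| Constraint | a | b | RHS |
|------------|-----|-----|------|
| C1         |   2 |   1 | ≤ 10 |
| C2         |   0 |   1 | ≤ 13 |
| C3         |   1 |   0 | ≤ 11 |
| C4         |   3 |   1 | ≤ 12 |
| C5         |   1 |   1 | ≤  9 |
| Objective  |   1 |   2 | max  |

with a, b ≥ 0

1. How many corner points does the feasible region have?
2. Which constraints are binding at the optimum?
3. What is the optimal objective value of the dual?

1. 5
2. C5, a ≥ 0
3. 18 (by strong duality, equal to the primal optimum)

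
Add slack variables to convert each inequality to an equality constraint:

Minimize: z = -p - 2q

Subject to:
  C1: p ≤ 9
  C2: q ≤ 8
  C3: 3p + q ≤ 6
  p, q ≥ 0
min z = -p - 2q

s.t.
  p + s1 = 9
  q + s2 = 8
  3p + q + s3 = 6
  p, q, s1, s2, s3 ≥ 0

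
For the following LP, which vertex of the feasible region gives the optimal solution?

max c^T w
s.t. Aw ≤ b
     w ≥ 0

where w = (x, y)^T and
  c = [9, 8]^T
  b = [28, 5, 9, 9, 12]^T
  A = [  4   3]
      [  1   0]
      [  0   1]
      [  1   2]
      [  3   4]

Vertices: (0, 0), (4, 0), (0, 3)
(4, 0) with z = 36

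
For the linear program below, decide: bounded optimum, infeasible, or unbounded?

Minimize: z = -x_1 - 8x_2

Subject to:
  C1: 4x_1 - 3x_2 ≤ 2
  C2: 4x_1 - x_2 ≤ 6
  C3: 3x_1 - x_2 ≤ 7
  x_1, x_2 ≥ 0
Feasible point: (0, 0) satisfies every constraint, so the LP is feasible.
Direction d = (0, 1): for each constraint row a, a·d ≤ 0 —
  (4)(0) + (-3)(1) = -3 ≤ 0
  (4)(0) + (-1)(1) = -1 ≤ 0
  (3)(0) + (-1)(1) = -1 ≤ 0
and d ≥ 0, so (0, 0) + t·d stays feasible for every t ≥ 0. Along this ray z = -x_1 - 8x_2 changes by -8 per unit t, so z → −∞.

The LP is unbounded; z can be made arbitrarily small.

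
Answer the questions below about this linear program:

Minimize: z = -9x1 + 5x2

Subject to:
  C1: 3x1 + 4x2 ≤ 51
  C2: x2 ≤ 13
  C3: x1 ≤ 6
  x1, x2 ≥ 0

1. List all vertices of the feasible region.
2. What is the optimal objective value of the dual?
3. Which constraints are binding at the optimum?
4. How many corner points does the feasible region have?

1. (0, 0), (6, 0), (6, 8.25), (0, 12.75)
2. -54 (by strong duality, equal to the primal optimum)
3. C3, x2 ≥ 0
4. 4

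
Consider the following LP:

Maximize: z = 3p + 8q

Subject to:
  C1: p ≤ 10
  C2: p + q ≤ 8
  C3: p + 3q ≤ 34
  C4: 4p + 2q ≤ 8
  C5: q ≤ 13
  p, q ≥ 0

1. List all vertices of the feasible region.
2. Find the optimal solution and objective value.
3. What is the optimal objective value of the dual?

1. (0, 0), (2, 0), (0, 4)
2. p = 0, q = 4, z = 32
3. 32 (by strong duality, equal to the primal optimum)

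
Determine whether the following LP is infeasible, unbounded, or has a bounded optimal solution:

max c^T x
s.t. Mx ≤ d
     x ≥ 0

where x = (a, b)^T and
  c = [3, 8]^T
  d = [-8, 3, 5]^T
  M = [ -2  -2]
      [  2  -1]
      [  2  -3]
Feasible point: (0, 4) satisfies every constraint, so the LP is feasible.
Direction d = (0, 1): for each constraint row a, a·d ≤ 0 —
  (-2)(0) + (-2)(1) = -2 ≤ 0
  (2)(0) + (-1)(1) = -1 ≤ 0
  (2)(0) + (-3)(1) = -3 ≤ 0
and d ≥ 0, so (0, 4) + t·d stays feasible for every t ≥ 0. Along this ray z = 3a + 8b changes by 8 per unit t, so z → +∞.

Unbounded: there is a feasible ray along which z → +∞.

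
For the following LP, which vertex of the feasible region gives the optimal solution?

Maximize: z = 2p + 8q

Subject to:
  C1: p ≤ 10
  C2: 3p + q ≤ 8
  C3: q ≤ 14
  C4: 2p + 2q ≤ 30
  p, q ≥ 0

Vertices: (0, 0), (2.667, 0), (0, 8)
Evaluating z = 2p + 8q at each vertex:
  (0, 0): z = 0
  (2.667, 0): z = 5.333
  (0, 8): z = 64

The largest value is z = 64, attained at (0, 8).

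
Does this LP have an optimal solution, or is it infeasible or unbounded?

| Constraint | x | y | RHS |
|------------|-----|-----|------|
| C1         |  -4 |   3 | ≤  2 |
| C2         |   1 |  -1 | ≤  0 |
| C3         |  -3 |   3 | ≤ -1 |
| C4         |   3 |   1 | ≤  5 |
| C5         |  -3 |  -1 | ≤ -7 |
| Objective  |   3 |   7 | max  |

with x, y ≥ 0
C4 requires 3x + y ≤ 5, while C5 (-3x - y ≤ -7) is equivalent to 3x + y ≥ 7. Together they would need 7 ≤ 3x + y ≤ 5, which is impossible since 7 > 5. No point satisfies all constraints.

Infeasible — the constraint set is empty.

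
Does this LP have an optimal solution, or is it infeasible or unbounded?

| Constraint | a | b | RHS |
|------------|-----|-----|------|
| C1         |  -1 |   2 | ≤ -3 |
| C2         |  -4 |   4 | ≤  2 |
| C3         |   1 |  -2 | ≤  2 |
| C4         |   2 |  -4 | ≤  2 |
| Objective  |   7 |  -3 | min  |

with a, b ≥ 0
C3 requires a - 2b ≤ 2, while C1 (-a + 2b ≤ -3) is equivalent to a - 2b ≥ 3. Together they would need 3 ≤ a - 2b ≤ 2, which is impossible since 3 > 2. No point satisfies all constraints.

Infeasible: no point satisfies all constraints simultaneously.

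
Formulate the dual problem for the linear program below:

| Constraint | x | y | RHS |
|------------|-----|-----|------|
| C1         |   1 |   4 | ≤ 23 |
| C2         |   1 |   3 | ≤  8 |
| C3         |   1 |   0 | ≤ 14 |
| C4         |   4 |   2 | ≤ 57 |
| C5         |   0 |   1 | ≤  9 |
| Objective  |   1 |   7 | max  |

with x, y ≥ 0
Minimize: z = 23y1 + 8y2 + 14y3 + 57y4 + 9y5

Subject to:
  C1: -y1 - y2 - y3 - 4y4 ≤ -1
  C2: -4y1 - 3y2 - 2y4 - y5 ≤ -7
  y1, y2, y3, y4, y5 ≥ 0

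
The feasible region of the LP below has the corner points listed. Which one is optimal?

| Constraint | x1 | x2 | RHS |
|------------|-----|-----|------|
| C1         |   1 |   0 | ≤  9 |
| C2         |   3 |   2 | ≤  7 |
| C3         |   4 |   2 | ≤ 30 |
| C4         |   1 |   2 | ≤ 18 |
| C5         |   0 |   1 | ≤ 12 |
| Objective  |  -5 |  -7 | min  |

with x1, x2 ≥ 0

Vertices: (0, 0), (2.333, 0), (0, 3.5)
Evaluating z = -5x1 - 7x2 at each vertex:
  (0, 0): z = 0
  (2.333, 0): z = -11.67
  (0, 3.5): z = -24.5

The smallest value is z = -24.5, attained at (0, 3.5).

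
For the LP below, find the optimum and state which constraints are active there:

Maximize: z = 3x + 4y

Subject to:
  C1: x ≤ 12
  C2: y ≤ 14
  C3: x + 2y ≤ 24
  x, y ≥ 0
Optimal: x = 12, y = 6
Binding: C1, C3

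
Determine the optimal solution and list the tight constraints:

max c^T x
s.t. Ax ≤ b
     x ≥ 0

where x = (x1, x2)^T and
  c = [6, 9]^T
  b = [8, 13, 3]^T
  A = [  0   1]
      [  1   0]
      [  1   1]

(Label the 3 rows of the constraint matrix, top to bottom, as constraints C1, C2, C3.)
Optimal: x1 = 0, x2 = 3
Slack at optimum:
  C1: slack = 5
  C2: slack = 13
  C3: slack = 0 (binding)
  x1 ≥ 0: x1 = 0 (binding)
  x2 ≥ 0: x2 = 3
Binding constraints: C3, x1 ≥ 0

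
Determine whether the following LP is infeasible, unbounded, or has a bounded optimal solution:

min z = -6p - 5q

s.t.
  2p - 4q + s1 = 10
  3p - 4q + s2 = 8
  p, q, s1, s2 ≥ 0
Feasible point: (0, 0) satisfies every constraint, so the LP is feasible.
Direction d = (0, 1): for each constraint row a, a·d ≤ 0 —
  (2)(0) + (-4)(1) = -4 ≤ 0
  (3)(0) + (-4)(1) = -4 ≤ 0
and d ≥ 0, so (0, 0) + t·d stays feasible for every t ≥ 0. Along this ray z = -6p - 5q changes by -5 per unit t, so z → −∞.

The LP is unbounded; z can be made arbitrarily small.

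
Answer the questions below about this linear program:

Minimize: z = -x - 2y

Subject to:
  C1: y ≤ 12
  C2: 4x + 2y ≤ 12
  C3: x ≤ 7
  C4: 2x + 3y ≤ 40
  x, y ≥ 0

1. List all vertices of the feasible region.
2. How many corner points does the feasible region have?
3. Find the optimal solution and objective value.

1. (0, 0), (3, 0), (0, 6)
2. 3
3. x = 0, y = 6, z = -12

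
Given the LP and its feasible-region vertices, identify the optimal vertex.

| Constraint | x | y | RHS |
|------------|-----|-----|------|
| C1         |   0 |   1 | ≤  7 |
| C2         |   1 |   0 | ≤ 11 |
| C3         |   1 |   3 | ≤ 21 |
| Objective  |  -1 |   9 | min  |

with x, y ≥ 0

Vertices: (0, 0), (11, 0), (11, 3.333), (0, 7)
(11, 0) with z = -11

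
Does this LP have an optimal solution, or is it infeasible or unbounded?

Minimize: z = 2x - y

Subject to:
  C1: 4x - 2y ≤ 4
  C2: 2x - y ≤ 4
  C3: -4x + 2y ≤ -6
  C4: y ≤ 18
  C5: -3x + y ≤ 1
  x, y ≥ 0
C1 requires 4x - 2y ≤ 4, while C3 (-4x + 2y ≤ -6) is equivalent to 4x - 2y ≥ 6. Together they would need 6 ≤ 4x - 2y ≤ 4, which is impossible since 6 > 4. No point satisfies all constraints.

Infeasible: no point satisfies all constraints simultaneously.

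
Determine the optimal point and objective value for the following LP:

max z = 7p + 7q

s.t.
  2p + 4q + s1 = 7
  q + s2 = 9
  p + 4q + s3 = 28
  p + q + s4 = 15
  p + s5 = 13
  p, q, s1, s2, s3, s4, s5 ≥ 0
Each vertex is the intersection of two constraint boundaries that also satisfies all remaining constraints:
  p = 0 and q = 0 → (0, 0)
  2p + 4q = 7 and q = 0 → (3.5, 0)
  2p + 4q = 7 and p = 0 → (0, 1.75)

Evaluating z = 7p + 7q at each vertex:
  (0, 0): z = 0
  (3.5, 0): z = 24.5
  (0, 1.75): z = 12.25

The maximum is at (3.5, 0) with z = 24.5.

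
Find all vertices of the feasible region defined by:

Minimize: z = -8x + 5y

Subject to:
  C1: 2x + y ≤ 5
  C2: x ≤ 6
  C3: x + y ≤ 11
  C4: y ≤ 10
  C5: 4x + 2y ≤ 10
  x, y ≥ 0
Each vertex is the intersection of two constraint boundaries that also satisfies all remaining constraints:
  x = 0 and y = 0 → (0, 0)
  2x + y = 5 and y = 0 → (2.5, 0)
  2x + y = 5 and x = 0 → (0, 5)

Vertices: (0, 0), (2.5, 0), (0, 5)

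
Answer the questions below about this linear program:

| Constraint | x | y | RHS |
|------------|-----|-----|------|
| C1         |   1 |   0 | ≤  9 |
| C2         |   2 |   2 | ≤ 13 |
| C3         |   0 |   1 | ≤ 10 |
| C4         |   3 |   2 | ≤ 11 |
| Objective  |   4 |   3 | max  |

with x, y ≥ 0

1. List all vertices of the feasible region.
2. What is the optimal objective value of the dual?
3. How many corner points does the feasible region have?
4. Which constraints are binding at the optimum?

1. (0, 0), (3.667, 0), (0, 5.5)
2. 16.5 (by strong duality, equal to the primal optimum)
3. 3
4. C4, x ≥ 0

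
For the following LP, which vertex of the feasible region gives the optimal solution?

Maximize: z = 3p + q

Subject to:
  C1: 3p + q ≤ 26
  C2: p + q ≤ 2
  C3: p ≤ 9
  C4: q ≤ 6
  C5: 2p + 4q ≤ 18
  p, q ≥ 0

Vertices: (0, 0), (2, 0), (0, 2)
Evaluating z = 3p + q at each vertex:
  (0, 0): z = 0
  (2, 0): z = 6
  (0, 2): z = 2

The largest value is z = 6, attained at (2, 0).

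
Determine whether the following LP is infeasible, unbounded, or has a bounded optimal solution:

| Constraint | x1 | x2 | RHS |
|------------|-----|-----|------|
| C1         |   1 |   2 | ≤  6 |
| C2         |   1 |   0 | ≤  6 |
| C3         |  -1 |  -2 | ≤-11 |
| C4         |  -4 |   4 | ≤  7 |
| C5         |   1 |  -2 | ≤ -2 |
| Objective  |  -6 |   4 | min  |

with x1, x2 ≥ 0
C1 requires x1 + 2x2 ≤ 6, while C3 (-x1 - 2x2 ≤ -11) is equivalent to x1 + 2x2 ≥ 11. Together they would need 11 ≤ x1 + 2x2 ≤ 6, which is impossible since 11 > 6. No point satisfies all constraints.

Infeasible: no point satisfies all constraints simultaneously.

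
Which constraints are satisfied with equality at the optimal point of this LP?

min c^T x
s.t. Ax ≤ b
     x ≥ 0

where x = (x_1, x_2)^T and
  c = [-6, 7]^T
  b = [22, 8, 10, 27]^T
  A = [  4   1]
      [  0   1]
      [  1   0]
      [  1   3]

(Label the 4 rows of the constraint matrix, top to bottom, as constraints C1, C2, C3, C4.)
Optimal: x_1 = 5.5, x_2 = 0
Slack at optimum:
  C1: slack = 0 (binding)
  C2: slack = 8
  C3: slack = 4.5
  C4: slack = 21.5
  x_1 ≥ 0: x_1 = 5.5
  x_2 ≥ 0: x_2 = 0 (binding)
Binding constraints: C1, x_2 ≥ 0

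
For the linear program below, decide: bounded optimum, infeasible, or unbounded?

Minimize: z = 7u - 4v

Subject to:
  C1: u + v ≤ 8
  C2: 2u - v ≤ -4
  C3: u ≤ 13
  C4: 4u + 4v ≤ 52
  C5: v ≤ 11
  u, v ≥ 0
The point (0, 8) satisfies every constraint, so the LP is feasible; the constraints give u ≤ 13 and v ≤ 11, which with u, v ≥ 0 keep the feasible region inside a bounded box. A feasible, bounded LP attains a finite optimum at a vertex.

Evaluating z = 7u - 4v at each vertex:
  (0, 4): z = -16
  (1.333, 6.667): z = -17.33
  (0, 8): z = -32

Feasible with finite optimum z* = -32 at (0, 8).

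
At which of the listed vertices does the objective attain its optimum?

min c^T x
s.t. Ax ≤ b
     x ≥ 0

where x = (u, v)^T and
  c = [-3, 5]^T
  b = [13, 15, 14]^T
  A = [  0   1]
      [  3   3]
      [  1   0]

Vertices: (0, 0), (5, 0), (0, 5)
Evaluating z = -3u + 5v at each vertex:
  (0, 0): z = 0
  (5, 0): z = -15
  (0, 5): z = 25

The smallest value is z = -15, attained at (5, 0).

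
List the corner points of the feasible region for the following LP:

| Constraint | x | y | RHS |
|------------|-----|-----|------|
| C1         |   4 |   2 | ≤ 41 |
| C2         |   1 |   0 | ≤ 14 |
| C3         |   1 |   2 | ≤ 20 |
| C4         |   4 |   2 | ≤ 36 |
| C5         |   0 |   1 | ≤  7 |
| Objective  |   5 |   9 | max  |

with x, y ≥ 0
Each vertex is the intersection of two constraint boundaries that also satisfies all remaining constraints:
  x = 0 and y = 0 → (0, 0)
  4x + 2y = 36 and y = 0 → (9, 0)
  4x + 2y = 36 and y = 7 → (5.5, 7)
  y = 7 and x = 0 → (0, 7)

Vertices: (0, 0), (9, 0), (5.5, 7), (0, 7)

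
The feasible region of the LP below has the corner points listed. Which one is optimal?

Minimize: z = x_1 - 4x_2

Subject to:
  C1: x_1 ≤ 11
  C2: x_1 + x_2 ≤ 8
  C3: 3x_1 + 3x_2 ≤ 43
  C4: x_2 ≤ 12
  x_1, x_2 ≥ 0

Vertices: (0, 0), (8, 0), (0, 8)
Evaluating z = x_1 - 4x_2 at each vertex:
  (0, 0): z = 0
  (8, 0): z = 8
  (0, 8): z = -32

The smallest value is z = -32, attained at (0, 8).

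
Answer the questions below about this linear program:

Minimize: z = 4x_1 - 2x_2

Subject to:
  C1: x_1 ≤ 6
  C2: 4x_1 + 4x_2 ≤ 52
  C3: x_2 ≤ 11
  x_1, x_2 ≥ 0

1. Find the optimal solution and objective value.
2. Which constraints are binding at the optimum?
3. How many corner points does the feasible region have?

1. x_1 = 0, x_2 = 11, z = -22
2. C3, x_1 ≥ 0
3. 5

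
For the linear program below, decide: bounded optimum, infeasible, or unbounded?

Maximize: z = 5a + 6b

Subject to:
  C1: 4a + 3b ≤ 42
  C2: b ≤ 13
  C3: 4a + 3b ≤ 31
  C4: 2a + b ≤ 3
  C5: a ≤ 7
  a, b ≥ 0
The point (0, 3) satisfies every constraint, so the LP is feasible; the constraints give a ≤ 7 and b ≤ 13, which with a, b ≥ 0 keep the feasible region inside a bounded box. A feasible, bounded LP attains a finite optimum at a vertex.

Feasible with finite optimum z* = 18 at (0, 3).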